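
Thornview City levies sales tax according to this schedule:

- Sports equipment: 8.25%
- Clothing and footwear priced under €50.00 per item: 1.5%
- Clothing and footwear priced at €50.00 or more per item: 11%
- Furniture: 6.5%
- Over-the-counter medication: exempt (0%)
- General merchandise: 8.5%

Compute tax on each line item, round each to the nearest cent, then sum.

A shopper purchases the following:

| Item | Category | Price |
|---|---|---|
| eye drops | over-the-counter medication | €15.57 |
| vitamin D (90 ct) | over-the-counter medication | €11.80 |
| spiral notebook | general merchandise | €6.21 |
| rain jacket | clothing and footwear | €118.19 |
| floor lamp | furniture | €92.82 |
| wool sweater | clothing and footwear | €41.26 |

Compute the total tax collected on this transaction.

Eye drops €15.57: over-the-counter medication → 0% → €0.00
Vitamin D (90 ct) €11.80: over-the-counter medication → 0% → €0.00
Spiral notebook €6.21: general merchandise → 8.5% → €0.53
Rain jacket €118.19: clothing and footwear, €50.00 or more → 11% → €13.00
Floor lamp €92.82: furniture → 6.5% → €6.03
Wool sweater €41.26: clothing and footwear, under €50.00 → 1.5% → €0.62
Total tax = €0.53 + €13.00 + €6.03 + €0.62 = €20.18

€20.18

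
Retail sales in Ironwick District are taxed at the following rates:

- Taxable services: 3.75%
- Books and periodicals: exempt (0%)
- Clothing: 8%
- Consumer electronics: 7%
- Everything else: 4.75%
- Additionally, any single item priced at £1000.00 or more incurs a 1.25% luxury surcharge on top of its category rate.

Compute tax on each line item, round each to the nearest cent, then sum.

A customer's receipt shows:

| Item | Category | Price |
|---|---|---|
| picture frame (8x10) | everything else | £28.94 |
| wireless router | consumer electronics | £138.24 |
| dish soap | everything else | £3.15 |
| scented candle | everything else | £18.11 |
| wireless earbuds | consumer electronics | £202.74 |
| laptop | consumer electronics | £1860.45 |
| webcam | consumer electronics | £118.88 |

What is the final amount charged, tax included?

£2558.57

Picture frame (8x10) £28.94: everything else → 4.75% → £1.37
Wireless router £138.24: consumer electronics → 7% → £9.68
Dish soap £3.15: everything else → 4.75% → £0.15
Scented candle £18.11: everything else → 4.75% → £0.86
Wireless earbuds £202.74: consumer electronics → 7% → £14.19
Laptop £1860.45: consumer electronics → 7% + 1.25% surcharge = 8.25% → £153.49
Webcam £118.88: consumer electronics → 7% → £8.32
Subtotal = £2370.51; tax = £188.06; total due = £2558.57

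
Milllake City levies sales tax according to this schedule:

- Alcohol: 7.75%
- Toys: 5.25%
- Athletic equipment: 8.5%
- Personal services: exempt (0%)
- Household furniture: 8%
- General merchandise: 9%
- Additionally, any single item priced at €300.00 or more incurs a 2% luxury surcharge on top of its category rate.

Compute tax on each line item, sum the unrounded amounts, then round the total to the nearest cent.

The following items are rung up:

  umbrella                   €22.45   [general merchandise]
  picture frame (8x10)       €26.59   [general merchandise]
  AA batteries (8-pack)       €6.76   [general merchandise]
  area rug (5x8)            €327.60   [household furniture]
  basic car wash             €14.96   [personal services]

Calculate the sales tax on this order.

€37.78

Umbrella €22.45: general merchandise → 9% → €2.0205
Picture frame (8x10) €26.59: general merchandise → 9% → €2.3931
AA batteries (8-pack) €6.76: general merchandise → 9% → €0.6084
Area rug (5x8) €327.60: household furniture → 8% + 2% surcharge = 10% → €32.76
Basic car wash €14.96: personal services → 0% → €0.00
Unrounded tax sum = €37.782 → €37.78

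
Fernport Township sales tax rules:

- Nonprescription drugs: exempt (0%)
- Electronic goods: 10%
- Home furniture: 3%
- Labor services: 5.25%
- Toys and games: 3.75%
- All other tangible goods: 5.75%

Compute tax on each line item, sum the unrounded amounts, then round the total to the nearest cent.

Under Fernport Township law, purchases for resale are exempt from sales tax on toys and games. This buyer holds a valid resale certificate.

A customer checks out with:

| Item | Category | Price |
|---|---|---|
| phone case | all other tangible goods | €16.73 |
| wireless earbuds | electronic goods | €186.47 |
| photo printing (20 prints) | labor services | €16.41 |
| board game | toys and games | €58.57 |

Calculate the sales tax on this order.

€20.47

Phone case €16.73: all other tangible goods → 5.75% → €0.961975
Wireless earbuds €186.47: electronic goods → 10% → €18.647
Photo printing (20 prints) €16.41: labor services → 5.25% → €0.861525
Board game €58.57: toys and games, buyer-exempt → 0% → €0.00
Unrounded tax sum = €20.4705 → €20.47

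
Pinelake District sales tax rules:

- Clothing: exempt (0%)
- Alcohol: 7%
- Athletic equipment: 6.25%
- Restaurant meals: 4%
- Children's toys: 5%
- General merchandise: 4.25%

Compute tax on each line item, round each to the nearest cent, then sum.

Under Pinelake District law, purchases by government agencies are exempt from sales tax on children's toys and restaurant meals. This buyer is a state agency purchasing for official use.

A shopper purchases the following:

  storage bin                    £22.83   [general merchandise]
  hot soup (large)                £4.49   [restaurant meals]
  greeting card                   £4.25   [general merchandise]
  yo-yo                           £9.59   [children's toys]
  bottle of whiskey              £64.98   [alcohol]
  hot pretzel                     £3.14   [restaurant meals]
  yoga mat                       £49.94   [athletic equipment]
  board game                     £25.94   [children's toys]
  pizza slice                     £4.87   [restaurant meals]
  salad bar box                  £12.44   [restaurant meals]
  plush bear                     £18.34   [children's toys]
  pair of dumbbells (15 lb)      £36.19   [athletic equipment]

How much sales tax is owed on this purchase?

Storage bin £22.83: general merchandise → 4.25% → £0.97
Hot soup (large) £4.49: restaurant meals, buyer-exempt → 0% → £0.00
Greeting card £4.25: general merchandise → 4.25% → £0.18
Yo-yo £9.59: children's toys, buyer-exempt → 0% → £0.00
Bottle of whiskey £64.98: alcohol → 7% → £4.55
Hot pretzel £3.14: restaurant meals, buyer-exempt → 0% → £0.00
Yoga mat £49.94: athletic equipment → 6.25% → £3.12
Board game £25.94: children's toys, buyer-exempt → 0% → £0.00
Pizza slice £4.87: restaurant meals, buyer-exempt → 0% → £0.00
Salad bar box £12.44: restaurant meals, buyer-exempt → 0% → £0.00
Plush bear £18.34: children's toys, buyer-exempt → 0% → £0.00
Pair of dumbbells (15 lb) £36.19: athletic equipment → 6.25% → £2.26
Total tax = £0.97 + £0.18 + £4.55 + £3.12 + £2.26 = £11.08

£11.08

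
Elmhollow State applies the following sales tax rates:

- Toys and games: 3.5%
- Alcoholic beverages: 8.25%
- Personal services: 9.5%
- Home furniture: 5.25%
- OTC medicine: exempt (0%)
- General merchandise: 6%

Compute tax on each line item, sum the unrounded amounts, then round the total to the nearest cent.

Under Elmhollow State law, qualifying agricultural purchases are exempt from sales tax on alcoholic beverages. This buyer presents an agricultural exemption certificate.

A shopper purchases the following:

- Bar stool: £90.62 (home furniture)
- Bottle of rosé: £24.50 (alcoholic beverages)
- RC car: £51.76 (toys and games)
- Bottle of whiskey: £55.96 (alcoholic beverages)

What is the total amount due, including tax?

Bar stool £90.62: home furniture → 5.25% → £4.75755
Bottle of rosé £24.50: alcoholic beverages, buyer-exempt → 0% → £0.00
RC car £51.76: toys and games → 3.5% → £1.8116
Bottle of whiskey £55.96: alcoholic beverages, buyer-exempt → 0% → £0.00
Subtotal = £222.84; unrounded tax = £6.56915 → £6.57; total due = £229.41

£229.41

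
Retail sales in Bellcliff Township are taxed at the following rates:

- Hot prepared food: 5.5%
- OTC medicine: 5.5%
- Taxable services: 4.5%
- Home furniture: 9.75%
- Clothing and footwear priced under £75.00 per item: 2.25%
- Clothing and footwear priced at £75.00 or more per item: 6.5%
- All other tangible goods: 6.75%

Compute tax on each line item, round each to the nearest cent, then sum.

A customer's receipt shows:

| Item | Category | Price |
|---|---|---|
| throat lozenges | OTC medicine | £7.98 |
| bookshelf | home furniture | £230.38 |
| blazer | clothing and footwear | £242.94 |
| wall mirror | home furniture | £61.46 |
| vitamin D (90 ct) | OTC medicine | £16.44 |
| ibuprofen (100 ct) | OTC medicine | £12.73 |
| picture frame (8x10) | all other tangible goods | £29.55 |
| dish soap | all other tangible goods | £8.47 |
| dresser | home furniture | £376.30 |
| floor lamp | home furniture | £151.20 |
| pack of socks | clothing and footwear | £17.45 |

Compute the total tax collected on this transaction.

Throat lozenges £7.98: OTC medicine → 5.5% → £0.44
Bookshelf £230.38: home furniture → 9.75% → £22.46
Blazer £242.94: clothing and footwear, £75.00 or more → 6.5% → £15.79
Wall mirror £61.46: home furniture → 9.75% → £5.99
Vitamin D (90 ct) £16.44: OTC medicine → 5.5% → £0.90
Ibuprofen (100 ct) £12.73: OTC medicine → 5.5% → £0.70
Picture frame (8x10) £29.55: all other tangible goods → 6.75% → £1.99
Dish soap £8.47: all other tangible goods → 6.75% → £0.57
Dresser £376.30: home furniture → 9.75% → £36.69
Floor lamp £151.20: home furniture → 9.75% → £14.74
Pack of socks £17.45: clothing and footwear, under £75.00 → 2.25% → £0.39
Total tax = £0.44 + £22.46 + £15.79 + £5.99 + £0.90 + £0.70 + £1.99 + £0.57 + £36.69 + £14.74 + £0.39 = £100.66

£100.66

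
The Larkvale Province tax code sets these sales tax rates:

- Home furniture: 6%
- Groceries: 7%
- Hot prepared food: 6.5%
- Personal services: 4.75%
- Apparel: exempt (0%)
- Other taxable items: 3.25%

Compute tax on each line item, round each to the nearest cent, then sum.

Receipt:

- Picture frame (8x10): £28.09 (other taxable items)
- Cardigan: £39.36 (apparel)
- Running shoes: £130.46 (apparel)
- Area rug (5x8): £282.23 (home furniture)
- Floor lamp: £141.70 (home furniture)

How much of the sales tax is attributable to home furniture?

£25.43

Area rug (5x8) £282.23: home furniture → 6% → £16.93
Floor lamp £141.70: home furniture → 6% → £8.50
Tax on home furniture = £16.93 + £8.50 = £25.43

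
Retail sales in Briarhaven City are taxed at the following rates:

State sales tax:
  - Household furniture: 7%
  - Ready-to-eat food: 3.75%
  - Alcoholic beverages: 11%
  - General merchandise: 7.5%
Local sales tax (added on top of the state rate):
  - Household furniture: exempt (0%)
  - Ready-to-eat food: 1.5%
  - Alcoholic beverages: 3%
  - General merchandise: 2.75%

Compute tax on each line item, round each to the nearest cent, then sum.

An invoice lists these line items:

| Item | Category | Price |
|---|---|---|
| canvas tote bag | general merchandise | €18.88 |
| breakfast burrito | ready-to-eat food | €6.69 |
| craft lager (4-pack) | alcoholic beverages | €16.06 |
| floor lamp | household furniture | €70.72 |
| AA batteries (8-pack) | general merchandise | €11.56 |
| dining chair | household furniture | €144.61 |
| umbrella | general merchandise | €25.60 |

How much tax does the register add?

€23.41

Canvas tote bag €18.88: general merchandise → 7.5% + 2.75% local = 10.25% → €1.94
Breakfast burrito €6.69: ready-to-eat food → 3.75% + 1.5% local = 5.25% → €0.35
Craft lager (4-pack) €16.06: alcoholic beverages → 11% + 3% local = 14% → €2.25
Floor lamp €70.72: household furniture → 7% + 0% local = 7% → €4.95
AA batteries (8-pack) €11.56: general merchandise → 7.5% + 2.75% local = 10.25% → €1.18
Dining chair €144.61: household furniture → 7% + 0% local = 7% → €10.12
Umbrella €25.60: general merchandise → 7.5% + 2.75% local = 10.25% → €2.62
Total tax = €1.94 + €0.35 + €2.25 + €4.95 + €1.18 + €10.12 + €2.62 = €23.41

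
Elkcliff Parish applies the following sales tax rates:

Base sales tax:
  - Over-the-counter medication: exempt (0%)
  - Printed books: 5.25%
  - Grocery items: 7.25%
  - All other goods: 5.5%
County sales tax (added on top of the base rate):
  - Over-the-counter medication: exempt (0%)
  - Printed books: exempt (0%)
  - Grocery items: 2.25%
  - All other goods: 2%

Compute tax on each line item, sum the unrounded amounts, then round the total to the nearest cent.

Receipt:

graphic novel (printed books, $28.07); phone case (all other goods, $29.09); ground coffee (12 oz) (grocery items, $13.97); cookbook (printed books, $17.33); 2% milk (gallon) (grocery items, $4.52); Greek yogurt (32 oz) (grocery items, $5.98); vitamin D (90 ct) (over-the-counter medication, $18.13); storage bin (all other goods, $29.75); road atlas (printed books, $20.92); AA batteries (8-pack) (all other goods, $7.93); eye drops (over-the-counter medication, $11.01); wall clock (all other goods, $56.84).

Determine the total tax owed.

$15.08

Graphic novel $28.07: printed books → 5.25% + 0% county = 5.25% → $1.473675
Phone case $29.09: all other goods → 5.5% + 2% county = 7.5% → $2.18175
Ground coffee (12 oz) $13.97: grocery items → 7.25% + 2.25% county = 9.5% → $1.32715
Cookbook $17.33: printed books → 5.25% + 0% county = 5.25% → $0.909825
2% milk (gallon) $4.52: grocery items → 7.25% + 2.25% county = 9.5% → $0.4294
Greek yogurt (32 oz) $5.98: grocery items → 7.25% + 2.25% county = 9.5% → $0.5681
Vitamin D (90 ct) $18.13: over-the-counter medication → 0% + 0% county = 0% → $0.00
Storage bin $29.75: all other goods → 5.5% + 2% county = 7.5% → $2.23125
Road atlas $20.92: printed books → 5.25% + 0% county = 5.25% → $1.0983
AA batteries (8-pack) $7.93: all other goods → 5.5% + 2% county = 7.5% → $0.59475
Eye drops $11.01: over-the-counter medication → 0% + 0% county = 0% → $0.00
Wall clock $56.84: all other goods → 5.5% + 2% county = 7.5% → $4.263
Unrounded tax sum = $15.0772 → $15.08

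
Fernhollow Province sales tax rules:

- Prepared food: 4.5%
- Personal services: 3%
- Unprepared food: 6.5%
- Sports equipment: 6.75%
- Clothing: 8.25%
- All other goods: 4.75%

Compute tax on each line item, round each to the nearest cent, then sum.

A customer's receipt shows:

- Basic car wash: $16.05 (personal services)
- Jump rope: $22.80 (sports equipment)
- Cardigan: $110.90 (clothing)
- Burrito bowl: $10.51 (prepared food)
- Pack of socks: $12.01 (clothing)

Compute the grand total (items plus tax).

Basic car wash $16.05: personal services → 3% → $0.48
Jump rope $22.80: sports equipment → 6.75% → $1.54
Cardigan $110.90: clothing → 8.25% → $9.15
Burrito bowl $10.51: prepared food → 4.5% → $0.47
Pack of socks $12.01: clothing → 8.25% → $0.99
Subtotal = $172.27; tax = $12.63; total due = $184.90

$184.90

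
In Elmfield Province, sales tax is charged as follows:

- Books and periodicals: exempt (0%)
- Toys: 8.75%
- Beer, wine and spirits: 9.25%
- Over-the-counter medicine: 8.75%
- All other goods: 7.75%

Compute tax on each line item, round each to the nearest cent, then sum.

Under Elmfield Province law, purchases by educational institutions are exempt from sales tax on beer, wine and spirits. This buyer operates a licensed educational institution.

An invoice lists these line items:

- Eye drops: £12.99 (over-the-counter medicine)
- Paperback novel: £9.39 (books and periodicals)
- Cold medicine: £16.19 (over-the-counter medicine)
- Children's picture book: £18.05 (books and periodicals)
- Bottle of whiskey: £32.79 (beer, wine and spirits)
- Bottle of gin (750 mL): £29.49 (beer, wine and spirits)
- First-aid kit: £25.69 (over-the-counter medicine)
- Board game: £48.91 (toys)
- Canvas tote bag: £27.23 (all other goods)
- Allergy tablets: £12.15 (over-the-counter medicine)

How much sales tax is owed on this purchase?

Eye drops £12.99: over-the-counter medicine → 8.75% → £1.14
Paperback novel £9.39: books and periodicals → 0% → £0.00
Cold medicine £16.19: over-the-counter medicine → 8.75% → £1.42
Children's picture book £18.05: books and periodicals → 0% → £0.00
Bottle of whiskey £32.79: beer, wine and spirits, buyer-exempt → 0% → £0.00
Bottle of gin (750 mL) £29.49: beer, wine and spirits, buyer-exempt → 0% → £0.00
First-aid kit £25.69: over-the-counter medicine → 8.75% → £2.25
Board game £48.91: toys → 8.75% → £4.28
Canvas tote bag £27.23: all other goods → 7.75% → £2.11
Allergy tablets £12.15: over-the-counter medicine → 8.75% → £1.06
Total tax = £1.14 + £1.42 + £2.25 + £4.28 + £2.11 + £1.06 = £12.26

£12.26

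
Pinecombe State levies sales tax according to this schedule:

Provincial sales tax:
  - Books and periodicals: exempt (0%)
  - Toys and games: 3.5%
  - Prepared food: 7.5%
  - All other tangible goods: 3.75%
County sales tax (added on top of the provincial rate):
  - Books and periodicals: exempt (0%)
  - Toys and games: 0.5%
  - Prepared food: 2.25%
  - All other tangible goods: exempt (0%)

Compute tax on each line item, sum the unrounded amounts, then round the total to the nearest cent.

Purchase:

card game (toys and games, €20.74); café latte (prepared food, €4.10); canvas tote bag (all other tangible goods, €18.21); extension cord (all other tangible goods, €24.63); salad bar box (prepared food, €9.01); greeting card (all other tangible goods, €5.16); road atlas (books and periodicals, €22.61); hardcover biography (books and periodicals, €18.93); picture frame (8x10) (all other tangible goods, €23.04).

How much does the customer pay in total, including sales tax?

Card game €20.74: toys and games → 3.5% + 0.5% county = 4% → €0.8296
Café latte €4.10: prepared food → 7.5% + 2.25% county = 9.75% → €0.39975
Canvas tote bag €18.21: all other tangible goods → 3.75% + 0% county = 3.75% → €0.682875
Extension cord €24.63: all other tangible goods → 3.75% + 0% county = 3.75% → €0.923625
Salad bar box €9.01: prepared food → 7.5% + 2.25% county = 9.75% → €0.878475
Greeting card €5.16: all other tangible goods → 3.75% + 0% county = 3.75% → €0.1935
Road atlas €22.61: books and periodicals → 0% + 0% county = 0% → €0.00
Hardcover biography €18.93: books and periodicals → 0% + 0% county = 0% → €0.00
Picture frame (8x10) €23.04: all other tangible goods → 3.75% + 0% county = 3.75% → €0.864
Subtotal = €146.43; unrounded tax = €4.771825 → €4.77; total due = €151.20

€151.20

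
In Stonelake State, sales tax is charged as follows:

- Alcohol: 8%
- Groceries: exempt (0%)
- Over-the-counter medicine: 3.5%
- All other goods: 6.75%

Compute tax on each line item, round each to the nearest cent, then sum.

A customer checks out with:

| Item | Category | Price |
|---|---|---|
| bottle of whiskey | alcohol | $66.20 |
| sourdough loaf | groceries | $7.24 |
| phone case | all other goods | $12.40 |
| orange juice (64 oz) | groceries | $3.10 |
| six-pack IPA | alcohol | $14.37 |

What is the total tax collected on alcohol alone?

$6.45

Bottle of whiskey $66.20: alcohol → 8% → $5.30
Six-pack IPA $14.37: alcohol → 8% → $1.15
Tax on alcohol = $5.30 + $1.15 = $6.45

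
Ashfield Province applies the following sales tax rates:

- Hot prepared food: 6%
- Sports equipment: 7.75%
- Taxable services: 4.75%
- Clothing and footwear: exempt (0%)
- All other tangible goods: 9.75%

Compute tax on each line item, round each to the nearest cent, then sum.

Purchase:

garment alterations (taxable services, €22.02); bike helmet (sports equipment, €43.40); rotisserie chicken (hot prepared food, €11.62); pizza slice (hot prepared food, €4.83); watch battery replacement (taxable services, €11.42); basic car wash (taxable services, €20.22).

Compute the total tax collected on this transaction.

€6.90

Garment alterations €22.02: taxable services → 4.75% → €1.05
Bike helmet €43.40: sports equipment → 7.75% → €3.36
Rotisserie chicken €11.62: hot prepared food → 6% → €0.70
Pizza slice €4.83: hot prepared food → 6% → €0.29
Watch battery replacement €11.42: taxable services → 4.75% → €0.54
Basic car wash €20.22: taxable services → 4.75% → €0.96
Total tax = €1.05 + €3.36 + €0.70 + €0.29 + €0.54 + €0.96 = €6.90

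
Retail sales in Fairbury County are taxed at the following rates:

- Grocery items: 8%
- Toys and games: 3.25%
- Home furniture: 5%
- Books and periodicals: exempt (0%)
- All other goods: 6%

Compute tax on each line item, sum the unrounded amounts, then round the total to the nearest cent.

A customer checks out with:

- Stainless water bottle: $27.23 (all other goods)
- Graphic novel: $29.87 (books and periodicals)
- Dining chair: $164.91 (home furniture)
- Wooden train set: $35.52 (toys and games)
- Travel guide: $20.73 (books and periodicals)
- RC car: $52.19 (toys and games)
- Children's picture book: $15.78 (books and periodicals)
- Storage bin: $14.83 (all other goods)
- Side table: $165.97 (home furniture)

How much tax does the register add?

$21.92

Stainless water bottle $27.23: all other goods → 6% → $1.6338
Graphic novel $29.87: books and periodicals → 0% → $0.00
Dining chair $164.91: home furniture → 5% → $8.2455
Wooden train set $35.52: toys and games → 3.25% → $1.1544
Travel guide $20.73: books and periodicals → 0% → $0.00
RC car $52.19: toys and games → 3.25% → $1.696175
Children's picture book $15.78: books and periodicals → 0% → $0.00
Storage bin $14.83: all other goods → 6% → $0.8898
Side table $165.97: home furniture → 5% → $8.2985
Unrounded tax sum = $21.918175 → $21.92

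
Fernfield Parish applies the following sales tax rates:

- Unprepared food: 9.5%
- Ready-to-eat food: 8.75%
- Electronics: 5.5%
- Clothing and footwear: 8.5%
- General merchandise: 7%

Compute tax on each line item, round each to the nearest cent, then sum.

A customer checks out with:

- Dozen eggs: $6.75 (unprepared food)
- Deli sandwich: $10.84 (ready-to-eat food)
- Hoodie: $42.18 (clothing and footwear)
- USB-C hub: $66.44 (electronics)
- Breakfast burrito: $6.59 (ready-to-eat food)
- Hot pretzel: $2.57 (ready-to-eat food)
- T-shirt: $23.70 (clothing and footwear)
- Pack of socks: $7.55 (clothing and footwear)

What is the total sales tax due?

$12.28

Dozen eggs $6.75: unprepared food → 9.5% → $0.64
Deli sandwich $10.84: ready-to-eat food → 8.75% → $0.95
Hoodie $42.18: clothing and footwear → 8.5% → $3.59
USB-C hub $66.44: electronics → 5.5% → $3.65
Breakfast burrito $6.59: ready-to-eat food → 8.75% → $0.58
Hot pretzel $2.57: ready-to-eat food → 8.75% → $0.22
T-shirt $23.70: clothing and footwear → 8.5% → $2.01
Pack of socks $7.55: clothing and footwear → 8.5% → $0.64
Total tax = $0.64 + $0.95 + $3.59 + $3.65 + $0.58 + $0.22 + $2.01 + $0.64 = $12.28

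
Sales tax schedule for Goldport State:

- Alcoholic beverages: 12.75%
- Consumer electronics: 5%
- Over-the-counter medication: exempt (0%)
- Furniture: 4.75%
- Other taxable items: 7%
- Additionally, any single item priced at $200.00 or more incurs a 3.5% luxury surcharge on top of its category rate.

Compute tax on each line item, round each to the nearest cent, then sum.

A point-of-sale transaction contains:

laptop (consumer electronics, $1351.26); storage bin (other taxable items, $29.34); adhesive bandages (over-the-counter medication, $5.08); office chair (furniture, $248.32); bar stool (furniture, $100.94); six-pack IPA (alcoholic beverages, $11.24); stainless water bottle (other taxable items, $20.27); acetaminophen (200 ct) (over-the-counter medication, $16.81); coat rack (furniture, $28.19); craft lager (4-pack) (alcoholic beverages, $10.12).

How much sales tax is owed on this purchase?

Laptop $1351.26: consumer electronics → 5% + 3.5% surcharge = 8.5% → $114.86
Storage bin $29.34: other taxable items → 7% → $2.05
Adhesive bandages $5.08: over-the-counter medication → 0% → $0.00
Office chair $248.32: furniture → 4.75% + 3.5% surcharge = 8.25% → $20.49
Bar stool $100.94: furniture → 4.75% → $4.79
Six-pack IPA $11.24: alcoholic beverages → 12.75% → $1.43
Stainless water bottle $20.27: other taxable items → 7% → $1.42
Acetaminophen (200 ct) $16.81: over-the-counter medication → 0% → $0.00
Coat rack $28.19: furniture → 4.75% → $1.34
Craft lager (4-pack) $10.12: alcoholic beverages → 12.75% → $1.29
Total tax = $114.86 + $2.05 + $20.49 + $4.79 + $1.43 + $1.42 + $1.34 + $1.29 = $147.67

$147.67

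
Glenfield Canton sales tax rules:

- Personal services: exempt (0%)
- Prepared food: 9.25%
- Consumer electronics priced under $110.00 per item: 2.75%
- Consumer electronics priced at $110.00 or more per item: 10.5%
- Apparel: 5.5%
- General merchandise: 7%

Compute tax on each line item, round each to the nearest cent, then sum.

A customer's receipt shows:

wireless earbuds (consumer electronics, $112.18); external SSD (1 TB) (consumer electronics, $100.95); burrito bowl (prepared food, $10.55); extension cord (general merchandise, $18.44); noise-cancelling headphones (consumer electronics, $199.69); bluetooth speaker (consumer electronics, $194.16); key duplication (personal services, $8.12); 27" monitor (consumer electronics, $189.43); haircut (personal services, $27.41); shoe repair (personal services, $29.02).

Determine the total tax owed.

Wireless earbuds $112.18: consumer electronics, $110.00 or more → 10.5% → $11.78
External SSD (1 TB) $100.95: consumer electronics, under $110.00 → 2.75% → $2.78
Burrito bowl $10.55: prepared food → 9.25% → $0.98
Extension cord $18.44: general merchandise → 7% → $1.29
Noise-cancelling headphones $199.69: consumer electronics, $110.00 or more → 10.5% → $20.97
Bluetooth speaker $194.16: consumer electronics, $110.00 or more → 10.5% → $20.39
Key duplication $8.12: personal services → 0% → $0.00
27" monitor $189.43: consumer electronics, $110.00 or more → 10.5% → $19.89
Haircut $27.41: personal services → 0% → $0.00
Shoe repair $29.02: personal services → 0% → $0.00
Total tax = $11.78 + $2.78 + $0.98 + $1.29 + $20.97 + $20.39 + $19.89 = $78.08

$78.08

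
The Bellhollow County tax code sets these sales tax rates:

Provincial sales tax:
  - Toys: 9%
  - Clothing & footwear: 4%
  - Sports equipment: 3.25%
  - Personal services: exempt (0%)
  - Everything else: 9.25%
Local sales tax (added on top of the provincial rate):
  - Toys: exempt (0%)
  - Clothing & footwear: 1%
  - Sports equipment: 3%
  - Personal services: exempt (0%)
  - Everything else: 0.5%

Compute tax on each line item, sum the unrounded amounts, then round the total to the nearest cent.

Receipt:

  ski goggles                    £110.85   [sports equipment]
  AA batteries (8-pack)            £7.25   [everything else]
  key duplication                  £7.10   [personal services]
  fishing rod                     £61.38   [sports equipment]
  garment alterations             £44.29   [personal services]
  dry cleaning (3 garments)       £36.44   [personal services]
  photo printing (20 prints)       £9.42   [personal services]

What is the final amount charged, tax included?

Ski goggles £110.85: sports equipment → 3.25% + 3% local = 6.25% → £6.928125
AA batteries (8-pack) £7.25: everything else → 9.25% + 0.5% local = 9.75% → £0.706875
Key duplication £7.10: personal services → 0% + 0% local = 0% → £0.00
Fishing rod £61.38: sports equipment → 3.25% + 3% local = 6.25% → £3.83625
Garment alterations £44.29: personal services → 0% + 0% local = 0% → £0.00
Dry cleaning (3 garments) £36.44: personal services → 0% + 0% local = 0% → £0.00
Photo printing (20 prints) £9.42: personal services → 0% + 0% local = 0% → £0.00
Subtotal = £276.73; unrounded tax = £11.47125 → £11.47; total due = £288.20

£288.20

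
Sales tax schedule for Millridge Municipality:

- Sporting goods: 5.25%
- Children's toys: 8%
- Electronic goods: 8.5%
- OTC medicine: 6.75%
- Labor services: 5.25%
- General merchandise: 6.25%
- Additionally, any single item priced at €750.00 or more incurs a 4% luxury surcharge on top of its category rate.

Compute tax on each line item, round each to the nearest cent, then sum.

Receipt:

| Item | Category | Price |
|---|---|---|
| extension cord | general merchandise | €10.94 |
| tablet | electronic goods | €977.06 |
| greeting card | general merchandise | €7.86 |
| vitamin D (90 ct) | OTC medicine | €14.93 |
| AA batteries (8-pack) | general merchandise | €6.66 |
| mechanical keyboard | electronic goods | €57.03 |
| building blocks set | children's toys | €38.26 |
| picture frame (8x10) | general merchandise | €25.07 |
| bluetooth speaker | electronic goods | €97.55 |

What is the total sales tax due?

Extension cord €10.94: general merchandise → 6.25% → €0.68
Tablet €977.06: electronic goods → 8.5% + 4% surcharge = 12.5% → €122.13
Greeting card €7.86: general merchandise → 6.25% → €0.49
Vitamin D (90 ct) €14.93: OTC medicine → 6.75% → €1.01
AA batteries (8-pack) €6.66: general merchandise → 6.25% → €0.42
Mechanical keyboard €57.03: electronic goods → 8.5% → €4.85
Building blocks set €38.26: children's toys → 8% → €3.06
Picture frame (8x10) €25.07: general merchandise → 6.25% → €1.57
Bluetooth speaker €97.55: electronic goods → 8.5% → €8.29
Total tax = €0.68 + €122.13 + €0.49 + €1.01 + €0.42 + €4.85 + €3.06 + €1.57 + €8.29 = €142.50

€142.50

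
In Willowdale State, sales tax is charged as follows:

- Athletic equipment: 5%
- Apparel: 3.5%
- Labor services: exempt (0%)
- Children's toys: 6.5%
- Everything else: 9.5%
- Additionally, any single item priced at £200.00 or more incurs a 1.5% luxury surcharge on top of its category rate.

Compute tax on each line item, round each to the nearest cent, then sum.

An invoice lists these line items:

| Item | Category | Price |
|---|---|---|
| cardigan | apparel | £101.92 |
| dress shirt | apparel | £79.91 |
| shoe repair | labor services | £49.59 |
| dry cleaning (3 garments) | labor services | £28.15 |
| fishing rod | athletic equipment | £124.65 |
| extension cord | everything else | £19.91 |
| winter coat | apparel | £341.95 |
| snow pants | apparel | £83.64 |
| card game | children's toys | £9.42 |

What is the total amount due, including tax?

Cardigan £101.92: apparel → 3.5% → £3.57
Dress shirt £79.91: apparel → 3.5% → £2.80
Shoe repair £49.59: labor services → 0% → £0.00
Dry cleaning (3 garments) £28.15: labor services → 0% → £0.00
Fishing rod £124.65: athletic equipment → 5% → £6.23
Extension cord £19.91: everything else → 9.5% → £1.89
Winter coat £341.95: apparel → 3.5% + 1.5% surcharge = 5% → £17.10
Snow pants £83.64: apparel → 3.5% → £2.93
Card game £9.42: children's toys → 6.5% → £0.61
Subtotal = £839.14; tax = £35.13; total due = £874.27

£874.27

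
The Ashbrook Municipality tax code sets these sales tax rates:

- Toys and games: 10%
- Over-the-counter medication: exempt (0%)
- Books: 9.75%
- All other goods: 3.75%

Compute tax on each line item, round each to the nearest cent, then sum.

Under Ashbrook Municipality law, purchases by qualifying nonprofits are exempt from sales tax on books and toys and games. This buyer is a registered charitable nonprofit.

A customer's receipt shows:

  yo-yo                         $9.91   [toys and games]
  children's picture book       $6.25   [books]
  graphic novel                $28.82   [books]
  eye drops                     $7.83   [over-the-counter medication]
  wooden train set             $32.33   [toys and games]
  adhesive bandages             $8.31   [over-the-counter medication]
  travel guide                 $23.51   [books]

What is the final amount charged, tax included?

Yo-yo $9.91: toys and games, buyer-exempt → 0% → $0.00
Children's picture book $6.25: books, buyer-exempt → 0% → $0.00
Graphic novel $28.82: books, buyer-exempt → 0% → $0.00
Eye drops $7.83: over-the-counter medication → 0% → $0.00
Wooden train set $32.33: toys and games, buyer-exempt → 0% → $0.00
Adhesive bandages $8.31: over-the-counter medication → 0% → $0.00
Travel guide $23.51: books, buyer-exempt → 0% → $0.00
Subtotal = $116.96; tax = $0.00; total due = $116.96

$116.96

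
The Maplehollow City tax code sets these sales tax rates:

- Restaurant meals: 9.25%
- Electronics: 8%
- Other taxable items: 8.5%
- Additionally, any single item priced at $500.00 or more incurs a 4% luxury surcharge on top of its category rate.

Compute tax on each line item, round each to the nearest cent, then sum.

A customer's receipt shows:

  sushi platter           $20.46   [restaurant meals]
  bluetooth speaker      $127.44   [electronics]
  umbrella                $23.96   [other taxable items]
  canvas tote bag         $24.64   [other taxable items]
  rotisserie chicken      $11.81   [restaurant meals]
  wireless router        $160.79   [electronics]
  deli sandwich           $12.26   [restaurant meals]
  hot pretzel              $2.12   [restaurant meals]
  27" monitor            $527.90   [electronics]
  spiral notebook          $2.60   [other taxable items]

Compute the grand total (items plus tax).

Sushi platter $20.46: restaurant meals → 9.25% → $1.89
Bluetooth speaker $127.44: electronics → 8% → $10.20
Umbrella $23.96: other taxable items → 8.5% → $2.04
Canvas tote bag $24.64: other taxable items → 8.5% → $2.09
Rotisserie chicken $11.81: restaurant meals → 9.25% → $1.09
Wireless router $160.79: electronics → 8% → $12.86
Deli sandwich $12.26: restaurant meals → 9.25% → $1.13
Hot pretzel $2.12: restaurant meals → 9.25% → $0.20
27" monitor $527.90: electronics → 8% + 4% surcharge = 12% → $63.35
Spiral notebook $2.60: other taxable items → 8.5% → $0.22
Subtotal = $913.98; tax = $95.07; total due = $1009.05

$1009.05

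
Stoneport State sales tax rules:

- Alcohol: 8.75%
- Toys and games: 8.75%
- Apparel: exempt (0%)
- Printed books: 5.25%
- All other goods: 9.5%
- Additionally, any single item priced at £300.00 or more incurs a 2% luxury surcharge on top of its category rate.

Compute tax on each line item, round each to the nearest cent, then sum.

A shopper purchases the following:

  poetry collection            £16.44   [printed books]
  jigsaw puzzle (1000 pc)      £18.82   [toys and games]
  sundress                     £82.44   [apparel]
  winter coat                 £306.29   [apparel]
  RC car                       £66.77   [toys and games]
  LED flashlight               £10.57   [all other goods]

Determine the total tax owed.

£15.48

Poetry collection £16.44: printed books → 5.25% → £0.86
Jigsaw puzzle (1000 pc) £18.82: toys and games → 8.75% → £1.65
Sundress £82.44: apparel → 0% → £0.00
Winter coat £306.29: apparel → 0% + 2% surcharge = 2% → £6.13
RC car £66.77: toys and games → 8.75% → £5.84
LED flashlight £10.57: all other goods → 9.5% → £1.00
Total tax = £0.86 + £1.65 + £6.13 + £5.84 + £1.00 = £15.48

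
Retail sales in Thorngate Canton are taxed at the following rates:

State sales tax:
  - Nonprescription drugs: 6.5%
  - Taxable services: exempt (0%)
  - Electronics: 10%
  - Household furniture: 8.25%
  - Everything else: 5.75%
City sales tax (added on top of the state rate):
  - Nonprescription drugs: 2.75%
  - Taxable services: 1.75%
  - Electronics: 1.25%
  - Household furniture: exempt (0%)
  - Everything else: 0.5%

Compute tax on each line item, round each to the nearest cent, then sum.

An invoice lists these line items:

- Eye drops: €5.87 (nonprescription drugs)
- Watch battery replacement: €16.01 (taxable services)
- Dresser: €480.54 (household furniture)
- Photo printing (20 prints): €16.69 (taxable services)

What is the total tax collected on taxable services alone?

Watch battery replacement €16.01: taxable services → 0% + 1.75% city = 1.75% → €0.28
Photo printing (20 prints) €16.69: taxable services → 0% + 1.75% city = 1.75% → €0.29
Tax on taxable services = €0.28 + €0.29 = €0.57

€0.57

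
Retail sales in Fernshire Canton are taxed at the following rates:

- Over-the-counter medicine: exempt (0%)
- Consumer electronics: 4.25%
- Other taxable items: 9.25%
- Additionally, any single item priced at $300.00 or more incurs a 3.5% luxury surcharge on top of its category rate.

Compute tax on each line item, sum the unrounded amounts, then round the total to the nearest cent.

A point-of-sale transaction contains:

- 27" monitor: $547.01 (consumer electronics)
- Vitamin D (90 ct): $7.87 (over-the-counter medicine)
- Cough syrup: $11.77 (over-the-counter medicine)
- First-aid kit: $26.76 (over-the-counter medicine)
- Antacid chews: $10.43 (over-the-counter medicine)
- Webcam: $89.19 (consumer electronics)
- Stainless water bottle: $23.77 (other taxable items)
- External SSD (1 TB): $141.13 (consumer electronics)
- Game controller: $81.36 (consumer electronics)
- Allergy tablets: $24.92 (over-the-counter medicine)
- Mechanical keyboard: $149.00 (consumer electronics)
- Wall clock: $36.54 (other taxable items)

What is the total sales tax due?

$67.55

27" monitor $547.01: consumer electronics → 4.25% + 3.5% surcharge = 7.75% → $42.393275
Vitamin D (90 ct) $7.87: over-the-counter medicine → 0% → $0.00
Cough syrup $11.77: over-the-counter medicine → 0% → $0.00
First-aid kit $26.76: over-the-counter medicine → 0% → $0.00
Antacid chews $10.43: over-the-counter medicine → 0% → $0.00
Webcam $89.19: consumer electronics → 4.25% → $3.790575
Stainless water bottle $23.77: other taxable items → 9.25% → $2.198725
External SSD (1 TB) $141.13: consumer electronics → 4.25% → $5.998025
Game controller $81.36: consumer electronics → 4.25% → $3.4578
Allergy tablets $24.92: over-the-counter medicine → 0% → $0.00
Mechanical keyboard $149.00: consumer electronics → 4.25% → $6.3325
Wall clock $36.54: other taxable items → 9.25% → $3.37995
Unrounded tax sum = $67.55085 → $67.55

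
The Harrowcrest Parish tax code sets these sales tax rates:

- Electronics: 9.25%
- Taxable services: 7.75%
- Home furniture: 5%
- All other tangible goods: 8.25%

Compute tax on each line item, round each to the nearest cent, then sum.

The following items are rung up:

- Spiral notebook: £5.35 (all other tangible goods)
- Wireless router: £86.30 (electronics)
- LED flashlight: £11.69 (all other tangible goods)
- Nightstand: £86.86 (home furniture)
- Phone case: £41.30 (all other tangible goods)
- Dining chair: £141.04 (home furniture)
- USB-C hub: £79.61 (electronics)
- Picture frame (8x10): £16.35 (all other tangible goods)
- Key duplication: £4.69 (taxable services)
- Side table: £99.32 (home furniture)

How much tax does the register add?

£38.22

Spiral notebook £5.35: all other tangible goods → 8.25% → £0.44
Wireless router £86.30: electronics → 9.25% → £7.98
LED flashlight £11.69: all other tangible goods → 8.25% → £0.96
Nightstand £86.86: home furniture → 5% → £4.34
Phone case £41.30: all other tangible goods → 8.25% → £3.41
Dining chair £141.04: home furniture → 5% → £7.05
USB-C hub £79.61: electronics → 9.25% → £7.36
Picture frame (8x10) £16.35: all other tangible goods → 8.25% → £1.35
Key duplication £4.69: taxable services → 7.75% → £0.36
Side table £99.32: home furniture → 5% → £4.97
Total tax = £0.44 + £7.98 + £0.96 + £4.34 + £3.41 + £7.05 + £7.36 + £1.35 + £0.36 + £4.97 = £38.22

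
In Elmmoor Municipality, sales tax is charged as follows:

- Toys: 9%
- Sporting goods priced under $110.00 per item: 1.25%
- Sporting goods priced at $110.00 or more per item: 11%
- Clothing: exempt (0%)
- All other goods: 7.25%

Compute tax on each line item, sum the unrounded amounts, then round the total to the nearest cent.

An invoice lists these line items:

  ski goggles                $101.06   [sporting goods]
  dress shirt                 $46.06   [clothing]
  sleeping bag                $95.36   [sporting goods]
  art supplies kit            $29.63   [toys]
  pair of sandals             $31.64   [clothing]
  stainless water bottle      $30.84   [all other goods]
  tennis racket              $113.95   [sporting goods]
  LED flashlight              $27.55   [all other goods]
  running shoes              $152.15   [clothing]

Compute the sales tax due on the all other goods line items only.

Stainless water bottle $30.84: all other goods → 7.25% → $2.2359
LED flashlight $27.55: all other goods → 7.25% → $1.997375
Tax on all other goods: unrounded sum = $4.233275 → $4.23

$4.23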